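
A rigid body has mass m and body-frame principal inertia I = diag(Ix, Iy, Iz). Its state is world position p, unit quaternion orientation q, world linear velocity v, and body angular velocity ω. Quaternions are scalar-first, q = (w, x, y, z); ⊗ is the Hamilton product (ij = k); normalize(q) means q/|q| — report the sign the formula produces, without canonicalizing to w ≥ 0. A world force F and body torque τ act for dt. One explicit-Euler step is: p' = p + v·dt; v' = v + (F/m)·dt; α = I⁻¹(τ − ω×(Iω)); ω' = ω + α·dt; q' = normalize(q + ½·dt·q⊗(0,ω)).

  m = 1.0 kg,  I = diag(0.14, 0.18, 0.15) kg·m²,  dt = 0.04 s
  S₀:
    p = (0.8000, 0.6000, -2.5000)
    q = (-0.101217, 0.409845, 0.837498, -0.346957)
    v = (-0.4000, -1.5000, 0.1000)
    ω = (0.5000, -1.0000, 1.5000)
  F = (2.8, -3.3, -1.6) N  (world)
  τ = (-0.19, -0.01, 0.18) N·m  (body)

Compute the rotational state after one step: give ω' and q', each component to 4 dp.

ω' = (0.4329, -1.0006, 1.5533)
q' = (-0.0781, 0.4267, 0.8232, -0.3663)

angular accel α = (-1.6786, -0.0139, 1.3333)
new body rate ω' = (0.4329, -1.0006, 1.5533)
2q̇ = q⊗(0,ω) = (1.1530110, 0.8586815, -0.6870290, -0.9804195)
q + ½dt·q⊗(0,ω), renormalized = (-0.0781, 0.4267, 0.8232, -0.3663)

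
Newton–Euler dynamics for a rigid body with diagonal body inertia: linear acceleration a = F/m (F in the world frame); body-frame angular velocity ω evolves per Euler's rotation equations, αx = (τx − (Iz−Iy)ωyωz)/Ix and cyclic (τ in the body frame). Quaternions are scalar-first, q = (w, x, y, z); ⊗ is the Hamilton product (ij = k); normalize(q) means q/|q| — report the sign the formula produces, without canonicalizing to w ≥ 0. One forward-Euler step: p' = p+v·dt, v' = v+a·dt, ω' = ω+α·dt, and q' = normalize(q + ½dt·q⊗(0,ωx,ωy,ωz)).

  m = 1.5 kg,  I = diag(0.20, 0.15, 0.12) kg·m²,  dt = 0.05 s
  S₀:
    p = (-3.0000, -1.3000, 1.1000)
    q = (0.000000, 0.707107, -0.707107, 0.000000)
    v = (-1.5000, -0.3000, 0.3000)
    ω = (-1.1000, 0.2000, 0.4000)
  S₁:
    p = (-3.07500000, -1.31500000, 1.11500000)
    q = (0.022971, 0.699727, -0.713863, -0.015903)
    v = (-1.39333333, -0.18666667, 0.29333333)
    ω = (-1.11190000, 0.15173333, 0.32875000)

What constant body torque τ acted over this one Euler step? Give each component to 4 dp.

τ = (-0.0500, -0.1800, -0.1600)

ω₁ − ω₀ = (-0.01190000, -0.04826667, -0.07125000)
ω₀×(Iω₀) = (-0.0024, -0.0352, 0.0110)
I·α + gyro = (-0.0500, -0.1800, -0.1600)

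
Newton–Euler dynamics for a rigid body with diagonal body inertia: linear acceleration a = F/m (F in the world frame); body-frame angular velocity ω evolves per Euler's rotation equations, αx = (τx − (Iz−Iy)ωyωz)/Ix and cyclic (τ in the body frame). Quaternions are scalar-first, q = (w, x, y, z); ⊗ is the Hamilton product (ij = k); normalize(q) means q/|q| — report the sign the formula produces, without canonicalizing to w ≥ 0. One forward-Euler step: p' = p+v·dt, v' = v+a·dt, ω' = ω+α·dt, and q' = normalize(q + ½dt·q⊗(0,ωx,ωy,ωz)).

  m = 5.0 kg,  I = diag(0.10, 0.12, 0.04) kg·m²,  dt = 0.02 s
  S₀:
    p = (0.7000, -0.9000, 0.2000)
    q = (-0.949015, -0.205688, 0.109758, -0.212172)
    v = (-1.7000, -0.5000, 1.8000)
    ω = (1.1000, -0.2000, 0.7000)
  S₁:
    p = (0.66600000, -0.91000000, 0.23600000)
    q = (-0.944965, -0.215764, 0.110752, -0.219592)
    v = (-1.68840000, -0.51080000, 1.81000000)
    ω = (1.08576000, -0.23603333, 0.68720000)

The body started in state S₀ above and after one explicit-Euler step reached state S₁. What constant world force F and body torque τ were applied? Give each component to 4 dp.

F = (2.9000, -2.7000, 2.5000)
τ = (-0.0600, -0.1700, -0.0300)

velocity change Δv = (0.01160000, -0.01080000, 0.01000000)
m·(v₁−v₀)/dt = (2.9000, -2.7000, 2.5000)
rate change Δω = (-0.01424000, -0.03603333, -0.01280000)
precession coupling = (0.0112, 0.0462, -0.0044)
I·α + gyro = (-0.0600, -0.1700, -0.0300)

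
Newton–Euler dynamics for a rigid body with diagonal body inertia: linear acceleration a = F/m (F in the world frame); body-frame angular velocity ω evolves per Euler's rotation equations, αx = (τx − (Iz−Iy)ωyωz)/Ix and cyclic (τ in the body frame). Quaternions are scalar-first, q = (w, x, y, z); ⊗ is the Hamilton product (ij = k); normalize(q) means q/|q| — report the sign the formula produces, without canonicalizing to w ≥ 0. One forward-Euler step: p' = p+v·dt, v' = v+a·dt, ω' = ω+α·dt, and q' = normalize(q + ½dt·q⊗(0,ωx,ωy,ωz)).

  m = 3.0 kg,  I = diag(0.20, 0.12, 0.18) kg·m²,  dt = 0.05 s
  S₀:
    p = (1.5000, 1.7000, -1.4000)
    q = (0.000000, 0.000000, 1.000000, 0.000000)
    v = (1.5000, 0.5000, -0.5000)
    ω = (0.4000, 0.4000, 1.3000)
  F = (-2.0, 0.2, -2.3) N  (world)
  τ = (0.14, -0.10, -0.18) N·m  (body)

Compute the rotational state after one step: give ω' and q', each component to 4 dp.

ω' = (0.4272, 0.3540, 1.2536)
q' = (-0.0100, 0.0325, 0.9994, -0.0100)

gyro term ω×Iω = (0.0312, 0.0104, -0.0128)
angular accel α = (0.5440, -0.9200, -0.9289)
ω + α·dt = (0.4272, 0.3540, 1.2536)
q⊗(0,ω) = (-0.4000000, 1.3000000, 0.0000000, -0.4000000)
updated quaternion q' = (-0.0100, 0.0325, 0.9994, -0.0100)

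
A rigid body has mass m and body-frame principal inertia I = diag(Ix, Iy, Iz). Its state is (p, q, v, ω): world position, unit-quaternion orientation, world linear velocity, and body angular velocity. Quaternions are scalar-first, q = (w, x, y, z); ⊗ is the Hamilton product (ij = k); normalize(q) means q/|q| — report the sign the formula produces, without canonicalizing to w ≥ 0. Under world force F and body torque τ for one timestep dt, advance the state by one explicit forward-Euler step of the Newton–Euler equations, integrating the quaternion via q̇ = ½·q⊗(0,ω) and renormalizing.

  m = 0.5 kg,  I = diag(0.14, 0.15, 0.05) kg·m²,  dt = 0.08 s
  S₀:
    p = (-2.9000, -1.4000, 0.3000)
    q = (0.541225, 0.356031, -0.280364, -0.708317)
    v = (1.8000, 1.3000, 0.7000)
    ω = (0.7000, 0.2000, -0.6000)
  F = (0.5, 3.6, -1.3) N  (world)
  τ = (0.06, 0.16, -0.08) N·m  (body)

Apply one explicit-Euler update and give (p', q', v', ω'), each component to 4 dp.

α = I⁻¹(τ − ω×Iω) = (0.3429, 1.3187, -1.6280)
ω + α·dt = (0.7274, 0.3055, -0.7302)
Hamilton product q⊗(0,ω) = (-0.6181391, 0.6887393, -0.1739583, -0.0572740)
q + ½dt·q⊗(0,ω), renormalized = (0.5161, 0.3833, -0.2871, -0.7101)
a = (1.0000, 7.2000, -2.6000)
new position p' = (-2.7560, -1.2960, 0.3560)
new velocity v' = (1.8800, 1.8760, 0.4920)

p' = (-2.7560, -1.2960, 0.3560)
q' = (0.5161, 0.3833, -0.2871, -0.7101)
v' = (1.8800, 1.8760, 0.4920)
ω' = (0.7274, 0.3055, -0.7302)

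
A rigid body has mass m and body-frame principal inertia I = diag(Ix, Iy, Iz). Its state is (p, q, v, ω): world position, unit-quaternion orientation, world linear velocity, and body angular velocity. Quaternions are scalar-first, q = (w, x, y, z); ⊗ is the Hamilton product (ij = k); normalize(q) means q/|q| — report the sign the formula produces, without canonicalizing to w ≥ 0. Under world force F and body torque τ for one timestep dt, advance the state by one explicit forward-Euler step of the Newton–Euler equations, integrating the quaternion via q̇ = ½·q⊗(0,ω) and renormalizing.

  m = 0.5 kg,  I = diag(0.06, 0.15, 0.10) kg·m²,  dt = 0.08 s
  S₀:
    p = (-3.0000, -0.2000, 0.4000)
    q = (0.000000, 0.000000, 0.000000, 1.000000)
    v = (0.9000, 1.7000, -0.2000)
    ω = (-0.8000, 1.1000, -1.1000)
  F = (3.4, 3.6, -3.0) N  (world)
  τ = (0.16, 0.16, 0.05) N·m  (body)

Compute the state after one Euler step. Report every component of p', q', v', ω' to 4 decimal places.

(τ − ω×Iω)/I = (1.6583, 1.3013, 1.2920)
new body rate ω' = (-0.6673, 1.2041, -0.9966)
q⊗(0,ω) = (1.1000000, -1.1000000, -0.8000000, 0.0000000)
q' = normalize(q + ½dt·q⊗(0,ω)) = (0.0439, -0.0439, -0.0319, 0.9976)
a = (6.8000, 7.2000, -6.0000)
new position p' = (-2.9280, -0.0640, 0.3840)
v' = v + a·dt = (1.4440, 2.2760, -0.6800)

p' = (-2.9280, -0.0640, 0.3840)
q' = (0.0439, -0.0439, -0.0319, 0.9976)
v' = (1.4440, 2.2760, -0.6800)
ω' = (-0.6673, 1.2041, -0.9966)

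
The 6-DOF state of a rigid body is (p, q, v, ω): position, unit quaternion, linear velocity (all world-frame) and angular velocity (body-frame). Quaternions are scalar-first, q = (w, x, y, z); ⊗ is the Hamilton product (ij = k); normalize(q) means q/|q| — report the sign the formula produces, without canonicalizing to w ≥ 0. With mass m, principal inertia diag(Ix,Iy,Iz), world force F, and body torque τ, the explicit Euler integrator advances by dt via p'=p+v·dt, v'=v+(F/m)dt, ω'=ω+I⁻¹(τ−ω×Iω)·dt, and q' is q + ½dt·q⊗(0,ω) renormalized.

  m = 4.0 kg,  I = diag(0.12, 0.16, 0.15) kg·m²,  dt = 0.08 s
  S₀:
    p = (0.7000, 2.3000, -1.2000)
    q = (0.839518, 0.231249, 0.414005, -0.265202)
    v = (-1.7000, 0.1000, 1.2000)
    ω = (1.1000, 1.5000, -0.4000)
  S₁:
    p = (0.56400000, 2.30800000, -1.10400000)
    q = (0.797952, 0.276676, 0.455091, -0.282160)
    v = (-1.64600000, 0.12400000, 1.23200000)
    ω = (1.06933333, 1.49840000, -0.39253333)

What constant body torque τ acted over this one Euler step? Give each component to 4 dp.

ω₁ − ω₀ = (-0.03066667, -0.00160000, 0.00746667)
applied torque τ = (-0.0400, 0.0100, 0.0800)

τ = (-0.0400, 0.0100, 0.0800)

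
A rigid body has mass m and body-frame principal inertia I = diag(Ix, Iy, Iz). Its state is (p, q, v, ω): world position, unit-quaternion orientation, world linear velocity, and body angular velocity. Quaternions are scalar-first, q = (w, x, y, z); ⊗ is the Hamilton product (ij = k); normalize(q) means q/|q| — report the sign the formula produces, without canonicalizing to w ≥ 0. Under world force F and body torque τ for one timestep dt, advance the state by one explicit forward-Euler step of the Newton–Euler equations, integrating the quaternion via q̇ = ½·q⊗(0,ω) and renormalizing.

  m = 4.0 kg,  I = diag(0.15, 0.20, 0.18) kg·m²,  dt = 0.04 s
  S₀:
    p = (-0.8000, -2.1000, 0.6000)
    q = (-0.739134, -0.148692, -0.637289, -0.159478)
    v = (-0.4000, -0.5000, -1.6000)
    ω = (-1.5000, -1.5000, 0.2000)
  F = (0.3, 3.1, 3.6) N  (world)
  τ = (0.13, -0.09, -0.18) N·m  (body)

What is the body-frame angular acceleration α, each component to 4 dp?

precession coupling ω×(Iω) = (0.0060, 0.0090, 0.1125)
(τ − ω×Iω)/I = (0.8267, -0.4950, -1.6250)

α = (0.8267, -0.4950, -1.6250)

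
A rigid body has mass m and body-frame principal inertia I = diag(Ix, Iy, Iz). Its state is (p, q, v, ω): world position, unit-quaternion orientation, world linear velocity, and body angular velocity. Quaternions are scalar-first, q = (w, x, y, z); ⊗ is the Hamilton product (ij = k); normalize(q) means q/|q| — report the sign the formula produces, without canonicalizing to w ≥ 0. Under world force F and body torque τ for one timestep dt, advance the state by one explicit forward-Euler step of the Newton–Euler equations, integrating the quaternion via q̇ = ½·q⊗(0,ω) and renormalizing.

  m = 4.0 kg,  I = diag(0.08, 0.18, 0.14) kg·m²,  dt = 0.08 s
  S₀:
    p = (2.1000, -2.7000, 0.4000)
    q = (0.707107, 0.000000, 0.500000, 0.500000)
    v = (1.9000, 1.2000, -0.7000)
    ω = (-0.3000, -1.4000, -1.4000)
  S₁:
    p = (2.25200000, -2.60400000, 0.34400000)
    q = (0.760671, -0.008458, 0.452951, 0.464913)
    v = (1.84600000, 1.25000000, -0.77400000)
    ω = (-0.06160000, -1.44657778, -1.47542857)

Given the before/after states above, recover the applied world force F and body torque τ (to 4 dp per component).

F = (-2.7000, 2.5000, -3.7000)
τ = (0.1600, -0.1300, -0.0900)

ω₁ − ω₀ = (0.23840000, -0.04657778, -0.07542857)
ω₀×(Iω₀) = (-0.0784, -0.0252, 0.0420)
τ = I·(Δω/dt) + ω₀×(Iω₀) = (0.1600, -0.1300, -0.0900)
velocity change Δv = (-0.05400000, 0.05000000, -0.07400000)
m·(v₁−v₀)/dt = (-2.7000, 2.5000, -3.7000)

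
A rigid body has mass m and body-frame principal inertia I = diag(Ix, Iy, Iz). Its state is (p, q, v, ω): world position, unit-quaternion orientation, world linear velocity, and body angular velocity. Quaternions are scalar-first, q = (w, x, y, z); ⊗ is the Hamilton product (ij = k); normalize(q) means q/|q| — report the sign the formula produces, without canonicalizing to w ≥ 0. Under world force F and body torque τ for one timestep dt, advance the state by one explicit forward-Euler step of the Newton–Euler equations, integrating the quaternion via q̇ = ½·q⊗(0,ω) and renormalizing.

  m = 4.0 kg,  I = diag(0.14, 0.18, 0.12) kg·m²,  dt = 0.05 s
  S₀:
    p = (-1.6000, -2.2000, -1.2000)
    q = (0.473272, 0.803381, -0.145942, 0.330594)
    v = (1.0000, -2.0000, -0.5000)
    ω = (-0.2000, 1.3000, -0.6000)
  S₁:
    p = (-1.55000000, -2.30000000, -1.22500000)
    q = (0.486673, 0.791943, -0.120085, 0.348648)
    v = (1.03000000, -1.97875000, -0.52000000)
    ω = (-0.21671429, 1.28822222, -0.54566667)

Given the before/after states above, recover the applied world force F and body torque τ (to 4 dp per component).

Δω = ω₁−ω₀ = (-0.01671429, -0.01177778, 0.05433333)
τ = I·(Δω/dt) + ω₀×(Iω₀) = (0.0000, -0.0400, 0.1200)
Δv = v₁−v₀ = (0.03000000, 0.02125000, -0.02000000)
m·(v₁−v₀)/dt = (2.4000, 1.7000, -1.6000)

F = (2.4000, 1.7000, -1.6000)
τ = (0.0000, -0.0400, 0.1200)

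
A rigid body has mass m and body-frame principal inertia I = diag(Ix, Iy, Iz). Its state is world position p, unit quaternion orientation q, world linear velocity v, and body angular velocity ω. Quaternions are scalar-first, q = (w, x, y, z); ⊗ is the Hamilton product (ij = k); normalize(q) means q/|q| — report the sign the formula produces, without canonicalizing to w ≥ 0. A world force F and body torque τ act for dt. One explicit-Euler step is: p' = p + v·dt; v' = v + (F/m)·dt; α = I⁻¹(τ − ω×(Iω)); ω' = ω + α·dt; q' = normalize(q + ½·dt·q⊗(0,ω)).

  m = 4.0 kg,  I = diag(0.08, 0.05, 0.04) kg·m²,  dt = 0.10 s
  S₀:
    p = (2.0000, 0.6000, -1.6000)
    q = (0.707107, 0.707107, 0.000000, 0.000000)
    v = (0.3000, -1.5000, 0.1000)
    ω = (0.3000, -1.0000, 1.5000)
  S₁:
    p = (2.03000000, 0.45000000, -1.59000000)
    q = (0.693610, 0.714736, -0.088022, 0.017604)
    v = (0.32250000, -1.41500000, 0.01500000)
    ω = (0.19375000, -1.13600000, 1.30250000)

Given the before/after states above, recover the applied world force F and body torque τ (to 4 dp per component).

rate change Δω = (-0.10625000, -0.13600000, -0.19750000)
precession coupling = (0.0150, 0.0180, 0.0090)
τ = I·(Δω/dt) + ω₀×(Iω₀) = (-0.0700, -0.0500, -0.0700)
velocity change Δv = (0.02250000, 0.08500000, -0.08500000)
m·(v₁−v₀)/dt = (0.9000, 3.4000, -3.4000)

F = (0.9000, 3.4000, -3.4000)
τ = (-0.0700, -0.0500, -0.0700)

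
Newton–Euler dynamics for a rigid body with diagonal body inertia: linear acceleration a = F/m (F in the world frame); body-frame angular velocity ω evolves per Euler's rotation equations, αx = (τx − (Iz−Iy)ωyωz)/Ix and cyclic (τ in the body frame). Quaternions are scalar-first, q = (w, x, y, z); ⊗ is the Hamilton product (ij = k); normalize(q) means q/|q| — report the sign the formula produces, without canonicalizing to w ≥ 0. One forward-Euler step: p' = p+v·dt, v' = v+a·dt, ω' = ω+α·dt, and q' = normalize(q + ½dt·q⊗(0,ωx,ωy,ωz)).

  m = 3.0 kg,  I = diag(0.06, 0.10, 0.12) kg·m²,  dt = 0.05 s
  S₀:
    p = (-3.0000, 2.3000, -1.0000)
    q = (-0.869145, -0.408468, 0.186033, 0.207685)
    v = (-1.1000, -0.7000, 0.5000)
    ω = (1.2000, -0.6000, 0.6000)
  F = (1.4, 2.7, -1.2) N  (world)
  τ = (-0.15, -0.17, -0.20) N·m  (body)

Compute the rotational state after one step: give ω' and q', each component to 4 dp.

ω×(Iω) gyroscopic = (-0.0072, -0.0432, -0.0288)
α = I⁻¹(τ − ω×Iω) = (-2.3800, -1.2680, -1.4267)
ω + α·dt = (1.0810, -0.6634, 0.5287)
q⊗(0,ω) = (0.4771704, -0.8067432, 1.0157898, -0.4996458)
q + ½dt·q⊗(0,ω), renormalized = (-0.8566, -0.4283, 0.2113, 0.1951)

ω' = (1.0810, -0.6634, 0.5287)
q' = (-0.8566, -0.4283, 0.2113, 0.1951)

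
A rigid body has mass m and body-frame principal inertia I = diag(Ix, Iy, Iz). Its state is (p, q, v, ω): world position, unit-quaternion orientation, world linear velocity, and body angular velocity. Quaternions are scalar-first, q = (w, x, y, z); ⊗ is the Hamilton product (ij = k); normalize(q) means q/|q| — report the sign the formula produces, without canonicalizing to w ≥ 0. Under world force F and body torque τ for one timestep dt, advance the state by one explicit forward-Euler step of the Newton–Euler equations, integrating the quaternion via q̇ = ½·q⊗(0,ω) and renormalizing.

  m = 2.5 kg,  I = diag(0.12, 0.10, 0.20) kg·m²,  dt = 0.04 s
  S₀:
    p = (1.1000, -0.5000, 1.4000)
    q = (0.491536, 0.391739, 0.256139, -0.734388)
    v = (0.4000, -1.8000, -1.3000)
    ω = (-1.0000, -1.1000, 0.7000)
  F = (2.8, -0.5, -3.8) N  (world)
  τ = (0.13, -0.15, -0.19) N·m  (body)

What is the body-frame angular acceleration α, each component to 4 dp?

α = (1.7250, -2.0600, -0.8400)

gyro term ω×Iω = (-0.0770, 0.0560, -0.0220)
angular accel α = (1.7250, -2.0600, -0.8400)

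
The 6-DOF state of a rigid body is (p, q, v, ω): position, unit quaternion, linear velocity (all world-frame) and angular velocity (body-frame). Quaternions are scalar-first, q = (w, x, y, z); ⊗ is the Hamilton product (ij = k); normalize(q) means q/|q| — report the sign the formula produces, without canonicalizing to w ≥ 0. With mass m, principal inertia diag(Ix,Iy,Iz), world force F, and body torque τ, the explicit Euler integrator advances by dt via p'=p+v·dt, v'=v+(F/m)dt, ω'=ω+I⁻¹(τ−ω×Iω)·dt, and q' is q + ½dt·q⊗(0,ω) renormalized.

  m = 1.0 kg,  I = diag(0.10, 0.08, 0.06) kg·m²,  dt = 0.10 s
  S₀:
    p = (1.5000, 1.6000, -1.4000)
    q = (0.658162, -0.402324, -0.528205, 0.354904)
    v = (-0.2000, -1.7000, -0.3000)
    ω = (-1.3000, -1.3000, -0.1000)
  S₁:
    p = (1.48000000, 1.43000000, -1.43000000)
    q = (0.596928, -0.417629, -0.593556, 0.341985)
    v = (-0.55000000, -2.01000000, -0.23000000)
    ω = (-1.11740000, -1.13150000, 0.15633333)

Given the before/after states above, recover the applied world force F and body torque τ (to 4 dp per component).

F = (-3.5000, -3.1000, 0.7000)
τ = (0.1800, 0.1400, 0.1200)

velocity change Δv = (-0.35000000, -0.31000000, 0.07000000)
m·(v₁−v₀)/dt = (-3.5000, -3.1000, 0.7000)
Δω = ω₁−ω₀ = (0.18260000, 0.16850000, 0.25633333)
ω₀×(Iω₀) = (-0.0026, 0.0052, -0.0338)
τ = I·(Δω/dt) + ω₀×(Iω₀) = (0.1800, 0.1400, 0.1200)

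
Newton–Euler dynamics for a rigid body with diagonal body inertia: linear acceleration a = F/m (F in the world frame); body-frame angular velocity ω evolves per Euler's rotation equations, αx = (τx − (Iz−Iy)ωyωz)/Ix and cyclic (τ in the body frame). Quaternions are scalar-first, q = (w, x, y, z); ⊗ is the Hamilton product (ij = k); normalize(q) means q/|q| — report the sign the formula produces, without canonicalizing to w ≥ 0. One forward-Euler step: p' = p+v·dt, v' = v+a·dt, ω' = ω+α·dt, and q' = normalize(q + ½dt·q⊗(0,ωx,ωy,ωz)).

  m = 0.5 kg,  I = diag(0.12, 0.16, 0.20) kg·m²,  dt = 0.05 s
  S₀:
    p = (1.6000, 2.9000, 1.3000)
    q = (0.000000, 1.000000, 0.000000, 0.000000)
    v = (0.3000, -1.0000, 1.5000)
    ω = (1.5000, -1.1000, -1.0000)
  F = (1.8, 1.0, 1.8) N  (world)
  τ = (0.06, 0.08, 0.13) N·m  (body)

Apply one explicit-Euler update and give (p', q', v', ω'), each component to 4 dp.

p' = (1.6150, 2.8500, 1.3750)
q' = (-0.0374, 0.9986, 0.0250, -0.0275)
v' = (0.4800, -0.9000, 1.6800)
ω' = (1.5067, -1.1125, -0.9510)

gyro term ω×Iω = (0.0440, 0.1200, -0.0660)
(τ − ω×Iω)/I = (0.1333, -0.2500, 0.9800)
ω' = ω + α·dt = (1.5067, -1.1125, -0.9510)
Hamilton product q⊗(0,ω) = (-1.5000000, 0.0000000, 1.0000000, -1.1000000)
q' = normalize(q + ½dt·q⊗(0,ω)) = (-0.0374, 0.9986, 0.0250, -0.0275)
linear accel F/m = (3.6000, 2.0000, 3.6000)
new position p' = (1.6150, 2.8500, 1.3750)
new velocity v' = (0.4800, -0.9000, 1.6800)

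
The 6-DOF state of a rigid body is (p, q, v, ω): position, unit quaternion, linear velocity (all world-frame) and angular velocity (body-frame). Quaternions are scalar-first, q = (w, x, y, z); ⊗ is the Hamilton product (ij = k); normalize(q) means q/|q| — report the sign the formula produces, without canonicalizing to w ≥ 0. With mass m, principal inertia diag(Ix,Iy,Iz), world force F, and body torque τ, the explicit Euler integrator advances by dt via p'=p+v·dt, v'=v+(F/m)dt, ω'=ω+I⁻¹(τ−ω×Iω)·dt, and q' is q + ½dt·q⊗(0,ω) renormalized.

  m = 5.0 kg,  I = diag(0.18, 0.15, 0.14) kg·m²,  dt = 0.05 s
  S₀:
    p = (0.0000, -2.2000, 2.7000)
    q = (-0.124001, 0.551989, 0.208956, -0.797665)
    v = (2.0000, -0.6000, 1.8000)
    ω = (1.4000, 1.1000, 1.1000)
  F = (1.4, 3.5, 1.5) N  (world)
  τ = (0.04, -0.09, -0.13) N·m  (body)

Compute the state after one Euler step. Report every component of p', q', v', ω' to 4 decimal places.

p' = (0.1000, -2.2300, 2.7900)
q' = (-0.1270, 0.5745, 0.1622, -0.7921)
v' = (2.0140, -0.5650, 1.8150)
ω' = (1.4145, 1.0495, 1.0701)

a = F/m = (0.2800, 0.7000, 0.3000)
p + v·dt = (0.1000, -2.2300, 2.7900)
v' = v + a·dt = (2.0140, -0.5650, 1.8150)
precession coupling ω×(Iω) = (-0.0121, 0.0616, -0.0462)
α = I⁻¹(τ − ω×Iω) = (0.2894, -1.0107, -0.5986)
ω' = ω + α·dt = (1.4145, 1.0495, 1.0701)
q⊗(0,ω) = (-0.1252047, 0.9336817, -1.8603200, 0.1782484)
q + ½dt·q⊗(0,ω), renormalized = (-0.1270, 0.5745, 0.1622, -0.7921)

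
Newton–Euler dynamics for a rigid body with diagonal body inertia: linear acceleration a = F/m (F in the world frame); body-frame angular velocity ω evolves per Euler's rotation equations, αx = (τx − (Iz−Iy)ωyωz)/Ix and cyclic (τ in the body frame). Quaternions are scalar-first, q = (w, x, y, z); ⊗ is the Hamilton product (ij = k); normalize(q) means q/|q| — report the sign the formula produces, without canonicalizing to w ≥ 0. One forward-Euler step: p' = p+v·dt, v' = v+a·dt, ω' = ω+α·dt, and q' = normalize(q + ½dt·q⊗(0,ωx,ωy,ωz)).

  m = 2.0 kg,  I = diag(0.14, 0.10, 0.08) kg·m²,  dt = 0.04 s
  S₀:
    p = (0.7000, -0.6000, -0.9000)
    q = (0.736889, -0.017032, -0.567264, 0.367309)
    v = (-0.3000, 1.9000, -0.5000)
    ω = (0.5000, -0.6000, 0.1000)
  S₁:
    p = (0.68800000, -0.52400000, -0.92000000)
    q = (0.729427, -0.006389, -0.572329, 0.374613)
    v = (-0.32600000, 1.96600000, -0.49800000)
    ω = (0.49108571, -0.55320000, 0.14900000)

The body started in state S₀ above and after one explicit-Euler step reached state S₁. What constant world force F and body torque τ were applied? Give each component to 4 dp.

F = (-1.3000, 3.3000, 0.1000)
τ = (-0.0300, 0.1200, 0.1100)

Δω = ω₁−ω₀ = (-0.00891429, 0.04680000, 0.04900000)
gyro term ω₀×Iω₀ = (0.0012, 0.0030, 0.0120)
applied torque τ = (-0.0300, 0.1200, 0.1100)
Δv = v₁−v₀ = (-0.02600000, 0.06600000, 0.00200000)
F = m·Δv/dt = (-1.3000, 3.3000, 0.1000)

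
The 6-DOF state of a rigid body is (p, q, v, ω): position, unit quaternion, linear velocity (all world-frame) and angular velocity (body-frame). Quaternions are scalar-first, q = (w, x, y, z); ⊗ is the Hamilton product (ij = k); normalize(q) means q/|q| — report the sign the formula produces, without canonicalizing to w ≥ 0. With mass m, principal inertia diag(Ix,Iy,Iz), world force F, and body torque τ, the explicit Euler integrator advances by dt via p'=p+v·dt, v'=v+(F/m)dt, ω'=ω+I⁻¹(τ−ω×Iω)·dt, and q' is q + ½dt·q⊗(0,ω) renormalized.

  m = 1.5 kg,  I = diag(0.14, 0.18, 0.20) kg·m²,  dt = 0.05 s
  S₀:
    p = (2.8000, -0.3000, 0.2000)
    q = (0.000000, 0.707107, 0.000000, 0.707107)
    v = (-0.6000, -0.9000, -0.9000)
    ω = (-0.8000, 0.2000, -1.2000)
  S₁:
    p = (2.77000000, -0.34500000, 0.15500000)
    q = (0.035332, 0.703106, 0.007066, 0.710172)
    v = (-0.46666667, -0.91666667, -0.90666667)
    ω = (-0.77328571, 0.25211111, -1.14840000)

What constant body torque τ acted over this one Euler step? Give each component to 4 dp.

rate change Δω = (0.02671429, 0.05211111, 0.05160000)
τ = I·(Δω/dt) + ω₀×(Iω₀) = (0.0700, 0.1300, 0.2000)

τ = (0.0700, 0.1300, 0.2000)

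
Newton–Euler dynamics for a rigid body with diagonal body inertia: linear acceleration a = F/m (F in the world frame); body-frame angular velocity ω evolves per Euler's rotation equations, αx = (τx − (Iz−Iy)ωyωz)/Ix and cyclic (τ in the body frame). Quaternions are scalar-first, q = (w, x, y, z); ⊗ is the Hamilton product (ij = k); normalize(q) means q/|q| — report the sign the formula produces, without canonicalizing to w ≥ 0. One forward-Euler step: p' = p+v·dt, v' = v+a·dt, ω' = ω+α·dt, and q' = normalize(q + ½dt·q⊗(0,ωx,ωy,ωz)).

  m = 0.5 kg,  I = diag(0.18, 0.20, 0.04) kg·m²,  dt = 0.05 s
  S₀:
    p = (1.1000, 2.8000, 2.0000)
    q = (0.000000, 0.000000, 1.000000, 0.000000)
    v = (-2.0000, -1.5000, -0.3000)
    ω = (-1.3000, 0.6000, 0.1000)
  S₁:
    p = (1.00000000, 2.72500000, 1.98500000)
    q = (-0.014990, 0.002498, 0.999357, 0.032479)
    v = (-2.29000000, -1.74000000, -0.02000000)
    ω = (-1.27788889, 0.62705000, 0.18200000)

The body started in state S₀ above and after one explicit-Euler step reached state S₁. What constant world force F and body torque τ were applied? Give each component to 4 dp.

ω₁ − ω₀ = (0.02211111, 0.02705000, 0.08200000)
gyro term ω₀×Iω₀ = (-0.0096, -0.0182, -0.0156)
applied torque τ = (0.0700, 0.0900, 0.0500)
velocity change Δv = (-0.29000000, -0.24000000, 0.28000000)
F = m·Δv/dt = (-2.9000, -2.4000, 2.8000)

F = (-2.9000, -2.4000, 2.8000)
τ = (0.0700, 0.0900, 0.0500)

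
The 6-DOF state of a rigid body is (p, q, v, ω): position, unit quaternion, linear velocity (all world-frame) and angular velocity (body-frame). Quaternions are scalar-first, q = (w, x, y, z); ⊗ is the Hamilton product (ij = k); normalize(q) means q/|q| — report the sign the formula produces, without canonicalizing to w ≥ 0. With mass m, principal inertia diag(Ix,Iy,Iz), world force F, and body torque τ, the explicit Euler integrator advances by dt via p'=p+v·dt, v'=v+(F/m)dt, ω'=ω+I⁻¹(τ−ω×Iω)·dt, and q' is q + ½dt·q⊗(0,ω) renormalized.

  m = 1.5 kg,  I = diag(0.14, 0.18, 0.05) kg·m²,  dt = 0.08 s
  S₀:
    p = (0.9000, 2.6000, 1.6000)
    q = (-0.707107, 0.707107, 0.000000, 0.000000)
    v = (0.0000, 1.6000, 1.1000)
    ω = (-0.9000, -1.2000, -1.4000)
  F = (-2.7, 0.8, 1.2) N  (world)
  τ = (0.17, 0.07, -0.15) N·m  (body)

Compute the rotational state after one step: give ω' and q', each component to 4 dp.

ω' = (-0.6781, -1.2193, -1.7091)
q' = (-0.6794, 0.7301, 0.0733, 0.0056)

ω×(Iω) gyroscopic = (-0.2184, 0.1134, 0.0432)
(τ − ω×Iω)/I = (2.7743, -0.2411, -3.8640)
ω + α·dt = (-0.6781, -1.2193, -1.7091)
Hamilton product q⊗(0,ω) = (0.6363963, 0.6363963, 1.8384782, 0.1414214)
q' = normalize(q + ½dt·q⊗(0,ω)) = (-0.6794, 0.7301, 0.0733, 0.0056)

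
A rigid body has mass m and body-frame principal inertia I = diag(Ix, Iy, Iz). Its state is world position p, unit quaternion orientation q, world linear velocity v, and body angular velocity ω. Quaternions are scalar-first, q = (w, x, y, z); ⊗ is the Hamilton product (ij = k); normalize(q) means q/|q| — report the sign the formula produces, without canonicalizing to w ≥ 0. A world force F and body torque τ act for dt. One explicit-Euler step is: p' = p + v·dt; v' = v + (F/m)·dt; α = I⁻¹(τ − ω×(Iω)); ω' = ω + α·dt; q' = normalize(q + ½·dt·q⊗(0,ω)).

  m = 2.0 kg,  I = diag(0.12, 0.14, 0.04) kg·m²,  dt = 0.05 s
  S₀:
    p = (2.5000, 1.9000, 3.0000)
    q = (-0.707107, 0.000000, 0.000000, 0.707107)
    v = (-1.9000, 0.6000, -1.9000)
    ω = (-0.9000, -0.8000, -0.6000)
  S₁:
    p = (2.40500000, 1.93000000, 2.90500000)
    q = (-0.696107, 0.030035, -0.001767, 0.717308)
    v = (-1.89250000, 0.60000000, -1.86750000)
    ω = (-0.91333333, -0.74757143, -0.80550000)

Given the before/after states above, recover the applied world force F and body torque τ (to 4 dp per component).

v₁ − v₀ = (0.00750000, 0.00000000, 0.03250000)
m·(v₁−v₀)/dt = (0.3000, 0.0000, 1.3000)
ω₁ − ω₀ = (-0.01333333, 0.05242857, -0.20550000)
ω₀×(Iω₀) = (-0.0480, 0.0432, 0.0144)
applied torque τ = (-0.0800, 0.1900, -0.1500)

F = (0.3000, 0.0000, 1.3000)
τ = (-0.0800, 0.1900, -0.1500)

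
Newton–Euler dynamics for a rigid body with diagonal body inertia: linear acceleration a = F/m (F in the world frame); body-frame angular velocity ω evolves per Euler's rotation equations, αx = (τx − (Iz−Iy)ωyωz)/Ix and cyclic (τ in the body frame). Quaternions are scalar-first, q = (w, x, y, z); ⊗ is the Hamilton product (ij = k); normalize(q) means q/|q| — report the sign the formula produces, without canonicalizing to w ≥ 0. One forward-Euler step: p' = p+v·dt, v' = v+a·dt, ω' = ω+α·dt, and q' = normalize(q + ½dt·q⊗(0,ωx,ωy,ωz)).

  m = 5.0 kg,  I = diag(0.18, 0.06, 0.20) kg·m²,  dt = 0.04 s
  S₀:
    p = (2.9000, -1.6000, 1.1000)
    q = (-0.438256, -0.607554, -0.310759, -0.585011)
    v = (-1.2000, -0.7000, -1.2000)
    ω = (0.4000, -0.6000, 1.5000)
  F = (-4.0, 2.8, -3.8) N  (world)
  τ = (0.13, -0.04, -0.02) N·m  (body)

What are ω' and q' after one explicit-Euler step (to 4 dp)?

ω' = (0.4569, -0.6187, 1.4902)
q' = (-0.4193, -0.6271, -0.2918, -0.5881)

precession coupling ω×(Iω) = (-0.1260, -0.0120, 0.0288)
angular accel α = (1.4222, -0.4667, -0.2440)
ω + α·dt = (0.4569, -0.6187, 1.4902)
q⊗(0,ω) = (0.9340827, -0.9924475, 0.9402802, -0.1685480)
q' = normalize(q + ½dt·q⊗(0,ω)) = (-0.4193, -0.6271, -0.2918, -0.5881)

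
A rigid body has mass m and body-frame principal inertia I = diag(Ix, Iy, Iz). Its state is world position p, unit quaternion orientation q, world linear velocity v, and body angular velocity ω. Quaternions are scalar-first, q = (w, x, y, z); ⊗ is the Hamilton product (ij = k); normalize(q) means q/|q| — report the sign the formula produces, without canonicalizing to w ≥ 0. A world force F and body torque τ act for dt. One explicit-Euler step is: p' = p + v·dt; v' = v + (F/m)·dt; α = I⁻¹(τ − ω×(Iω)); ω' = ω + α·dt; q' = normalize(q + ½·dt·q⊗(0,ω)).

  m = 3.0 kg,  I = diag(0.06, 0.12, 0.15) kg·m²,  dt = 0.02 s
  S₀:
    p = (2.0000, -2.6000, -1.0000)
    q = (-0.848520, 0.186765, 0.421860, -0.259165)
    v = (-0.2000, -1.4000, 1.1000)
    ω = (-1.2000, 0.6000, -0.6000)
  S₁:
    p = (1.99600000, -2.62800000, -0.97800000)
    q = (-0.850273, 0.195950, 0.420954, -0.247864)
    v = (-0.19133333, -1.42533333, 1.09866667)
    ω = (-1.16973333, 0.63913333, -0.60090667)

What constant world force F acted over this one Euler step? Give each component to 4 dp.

F = (1.3000, -3.8000, -0.2000)

Δv = v₁−v₀ = (0.00866667, -0.02533333, -0.00133333)
F = m·Δv/dt = (1.3000, -3.8000, -0.2000)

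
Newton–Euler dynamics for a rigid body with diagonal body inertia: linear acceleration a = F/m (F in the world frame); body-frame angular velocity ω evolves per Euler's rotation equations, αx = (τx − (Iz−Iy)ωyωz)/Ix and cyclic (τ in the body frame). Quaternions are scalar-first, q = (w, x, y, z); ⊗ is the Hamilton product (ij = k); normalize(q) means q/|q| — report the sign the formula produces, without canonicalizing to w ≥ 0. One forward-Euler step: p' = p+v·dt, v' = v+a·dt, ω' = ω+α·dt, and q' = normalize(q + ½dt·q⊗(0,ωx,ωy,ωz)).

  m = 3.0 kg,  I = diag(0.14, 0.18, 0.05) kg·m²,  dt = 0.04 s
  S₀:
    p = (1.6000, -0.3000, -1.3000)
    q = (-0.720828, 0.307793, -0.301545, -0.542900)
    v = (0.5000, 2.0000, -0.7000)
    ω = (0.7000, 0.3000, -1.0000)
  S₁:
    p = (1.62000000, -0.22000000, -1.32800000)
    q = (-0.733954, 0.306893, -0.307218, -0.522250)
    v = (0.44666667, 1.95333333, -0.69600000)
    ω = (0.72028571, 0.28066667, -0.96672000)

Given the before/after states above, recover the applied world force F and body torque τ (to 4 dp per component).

F = (-4.0000, -3.5000, 0.3000)
τ = (0.1100, -0.1500, 0.0500)

rate change Δω = (0.02028571, -0.01933333, 0.03328000)
gyro term ω₀×Iω₀ = (0.0390, -0.0630, 0.0084)
τ = I·(Δω/dt) + ω₀×(Iω₀) = (0.1100, -0.1500, 0.0500)
v₁ − v₀ = (-0.05333333, -0.04666667, 0.00400000)
m·(v₁−v₀)/dt = (-4.0000, -3.5000, 0.3000)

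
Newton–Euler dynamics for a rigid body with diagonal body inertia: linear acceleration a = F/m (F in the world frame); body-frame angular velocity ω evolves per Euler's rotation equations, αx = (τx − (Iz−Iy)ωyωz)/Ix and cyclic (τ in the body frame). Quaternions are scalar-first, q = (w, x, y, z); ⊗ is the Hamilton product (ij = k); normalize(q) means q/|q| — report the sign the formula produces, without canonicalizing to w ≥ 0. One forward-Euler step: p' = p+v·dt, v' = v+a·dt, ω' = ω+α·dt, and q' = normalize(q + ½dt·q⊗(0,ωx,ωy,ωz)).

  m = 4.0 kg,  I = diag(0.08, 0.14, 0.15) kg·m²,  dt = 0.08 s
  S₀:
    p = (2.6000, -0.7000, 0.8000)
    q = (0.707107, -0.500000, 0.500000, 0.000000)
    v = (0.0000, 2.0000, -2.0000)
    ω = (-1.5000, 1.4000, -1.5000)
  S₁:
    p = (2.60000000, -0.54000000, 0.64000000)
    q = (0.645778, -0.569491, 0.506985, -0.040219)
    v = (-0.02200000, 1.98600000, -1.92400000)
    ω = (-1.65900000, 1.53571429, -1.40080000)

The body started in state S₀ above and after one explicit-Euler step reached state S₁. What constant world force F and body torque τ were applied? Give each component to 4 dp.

ω₁ − ω₀ = (-0.15900000, 0.13571429, 0.09920000)
precession coupling = (-0.0210, -0.1575, -0.1260)
I·α + gyro = (-0.1800, 0.0800, 0.0600)
Δv = v₁−v₀ = (-0.02200000, -0.01400000, 0.07600000)
m·(v₁−v₀)/dt = (-1.1000, -0.7000, 3.8000)

F = (-1.1000, -0.7000, 3.8000)
τ = (-0.1800, 0.0800, 0.0600)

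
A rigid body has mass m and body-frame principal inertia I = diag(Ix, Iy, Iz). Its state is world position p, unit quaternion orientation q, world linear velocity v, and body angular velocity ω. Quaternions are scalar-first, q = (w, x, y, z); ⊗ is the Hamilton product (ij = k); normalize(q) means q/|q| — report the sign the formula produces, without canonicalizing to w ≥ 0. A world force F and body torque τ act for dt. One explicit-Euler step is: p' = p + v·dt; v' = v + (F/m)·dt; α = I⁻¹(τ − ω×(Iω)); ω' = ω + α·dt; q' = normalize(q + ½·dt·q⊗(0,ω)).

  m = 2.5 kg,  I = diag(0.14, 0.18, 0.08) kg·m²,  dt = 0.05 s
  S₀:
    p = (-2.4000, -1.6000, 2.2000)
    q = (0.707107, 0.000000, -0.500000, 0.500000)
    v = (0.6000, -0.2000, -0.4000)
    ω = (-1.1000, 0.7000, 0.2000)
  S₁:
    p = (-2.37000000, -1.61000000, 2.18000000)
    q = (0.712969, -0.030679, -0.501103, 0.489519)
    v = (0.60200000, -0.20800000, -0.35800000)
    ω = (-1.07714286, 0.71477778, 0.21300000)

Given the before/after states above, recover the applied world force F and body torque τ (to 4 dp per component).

F = (0.1000, -0.4000, 2.1000)
τ = (0.0500, 0.0400, -0.0100)

ω₁ − ω₀ = (0.02285714, 0.01477778, 0.01300000)
ω₀×(Iω₀) = (-0.0140, -0.0132, -0.0308)
applied torque τ = (0.0500, 0.0400, -0.0100)
velocity change Δv = (0.00200000, -0.00800000, 0.04200000)
m·(v₁−v₀)/dt = (0.1000, -0.4000, 2.1000)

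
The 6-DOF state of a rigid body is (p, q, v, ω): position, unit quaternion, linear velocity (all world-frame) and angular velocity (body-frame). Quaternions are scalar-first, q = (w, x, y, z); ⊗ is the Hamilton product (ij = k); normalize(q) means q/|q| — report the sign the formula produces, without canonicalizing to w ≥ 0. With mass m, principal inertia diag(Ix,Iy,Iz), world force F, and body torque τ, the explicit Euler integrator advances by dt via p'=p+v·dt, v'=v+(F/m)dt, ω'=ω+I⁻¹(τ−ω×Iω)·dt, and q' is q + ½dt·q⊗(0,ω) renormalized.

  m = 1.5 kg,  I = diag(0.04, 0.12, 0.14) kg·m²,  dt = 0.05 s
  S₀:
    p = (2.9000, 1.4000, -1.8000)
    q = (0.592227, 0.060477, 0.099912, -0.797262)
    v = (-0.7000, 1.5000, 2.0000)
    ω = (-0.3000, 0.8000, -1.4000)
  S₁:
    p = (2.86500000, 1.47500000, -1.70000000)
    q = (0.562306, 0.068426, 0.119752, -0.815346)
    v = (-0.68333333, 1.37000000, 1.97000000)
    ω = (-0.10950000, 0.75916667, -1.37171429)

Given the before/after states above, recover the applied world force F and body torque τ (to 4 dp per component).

Δω = ω₁−ω₀ = (0.19050000, -0.04083333, 0.02828571)
gyro term ω₀×Iω₀ = (-0.0224, -0.0420, -0.0192)
I·α + gyro = (0.1300, -0.1400, 0.0600)
v₁ − v₀ = (0.01666667, -0.13000000, -0.03000000)
m·(v₁−v₀)/dt = (0.5000, -3.9000, -0.9000)

F = (0.5000, -3.9000, -0.9000)
τ = (0.1300, -0.1400, 0.0600)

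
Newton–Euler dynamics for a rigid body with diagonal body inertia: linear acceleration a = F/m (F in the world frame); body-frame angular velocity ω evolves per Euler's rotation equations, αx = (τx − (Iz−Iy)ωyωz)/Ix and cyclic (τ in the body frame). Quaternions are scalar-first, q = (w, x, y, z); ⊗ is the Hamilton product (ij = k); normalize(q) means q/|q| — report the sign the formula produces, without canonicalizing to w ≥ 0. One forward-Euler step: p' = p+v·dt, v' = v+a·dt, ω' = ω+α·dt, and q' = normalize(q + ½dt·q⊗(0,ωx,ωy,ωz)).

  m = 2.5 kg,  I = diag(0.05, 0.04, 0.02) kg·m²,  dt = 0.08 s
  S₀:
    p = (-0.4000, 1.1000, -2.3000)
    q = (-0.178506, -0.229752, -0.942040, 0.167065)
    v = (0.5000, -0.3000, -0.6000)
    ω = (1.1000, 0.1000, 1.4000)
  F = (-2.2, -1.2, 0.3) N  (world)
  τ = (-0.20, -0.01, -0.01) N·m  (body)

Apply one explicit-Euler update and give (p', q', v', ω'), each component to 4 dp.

(τ − ω×Iω)/I = (-3.9440, -1.4050, -0.4450)
ω' = ω + α·dt = (0.7845, -0.0124, 1.3644)
q⊗(0,ω) = (0.1130402, -1.5319191, 0.4875737, 0.7633604)
q + ½dt·q⊗(0,ω), renormalized = (-0.1735, -0.2903, -0.9202, 0.1971)
new position p' = (-0.3600, 1.0760, -2.3480)
v + (F/m)dt = (0.4296, -0.3384, -0.5904)

p' = (-0.3600, 1.0760, -2.3480)
q' = (-0.1735, -0.2903, -0.9202, 0.1971)
v' = (0.4296, -0.3384, -0.5904)
ω' = (0.7845, -0.0124, 1.3644)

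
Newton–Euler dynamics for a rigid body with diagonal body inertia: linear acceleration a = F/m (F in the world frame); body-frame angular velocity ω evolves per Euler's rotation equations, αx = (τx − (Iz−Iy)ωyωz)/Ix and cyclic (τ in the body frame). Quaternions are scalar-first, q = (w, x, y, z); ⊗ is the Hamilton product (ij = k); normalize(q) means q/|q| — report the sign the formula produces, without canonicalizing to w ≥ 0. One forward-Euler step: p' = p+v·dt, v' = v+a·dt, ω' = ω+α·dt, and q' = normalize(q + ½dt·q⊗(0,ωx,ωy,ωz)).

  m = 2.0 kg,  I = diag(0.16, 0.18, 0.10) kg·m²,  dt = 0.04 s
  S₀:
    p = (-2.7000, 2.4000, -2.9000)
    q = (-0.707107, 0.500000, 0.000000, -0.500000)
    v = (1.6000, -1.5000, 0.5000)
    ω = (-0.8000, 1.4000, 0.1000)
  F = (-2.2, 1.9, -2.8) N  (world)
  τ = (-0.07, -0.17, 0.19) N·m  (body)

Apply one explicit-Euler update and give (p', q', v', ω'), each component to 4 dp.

α = I⁻¹(τ − ω×Iω) = (-0.3675, -0.9178, 2.1240)
ω' = ω + α·dt = (-0.8147, 1.3633, 0.1850)
Hamilton product q⊗(0,ω) = (0.4500000, 1.2656856, -0.6399498, 0.6292893)
q + ½dt·q⊗(0,ω), renormalized = (-0.6977, 0.5250, -0.0128, -0.4872)
linear accel F/m = (-1.1000, 0.9500, -1.4000)
p' = p + v·dt = (-2.6360, 2.3400, -2.8800)
v + (F/m)dt = (1.5560, -1.4620, 0.4440)

p' = (-2.6360, 2.3400, -2.8800)
q' = (-0.6977, 0.5250, -0.0128, -0.4872)
v' = (1.5560, -1.4620, 0.4440)
ω' = (-0.8147, 1.3633, 0.1850)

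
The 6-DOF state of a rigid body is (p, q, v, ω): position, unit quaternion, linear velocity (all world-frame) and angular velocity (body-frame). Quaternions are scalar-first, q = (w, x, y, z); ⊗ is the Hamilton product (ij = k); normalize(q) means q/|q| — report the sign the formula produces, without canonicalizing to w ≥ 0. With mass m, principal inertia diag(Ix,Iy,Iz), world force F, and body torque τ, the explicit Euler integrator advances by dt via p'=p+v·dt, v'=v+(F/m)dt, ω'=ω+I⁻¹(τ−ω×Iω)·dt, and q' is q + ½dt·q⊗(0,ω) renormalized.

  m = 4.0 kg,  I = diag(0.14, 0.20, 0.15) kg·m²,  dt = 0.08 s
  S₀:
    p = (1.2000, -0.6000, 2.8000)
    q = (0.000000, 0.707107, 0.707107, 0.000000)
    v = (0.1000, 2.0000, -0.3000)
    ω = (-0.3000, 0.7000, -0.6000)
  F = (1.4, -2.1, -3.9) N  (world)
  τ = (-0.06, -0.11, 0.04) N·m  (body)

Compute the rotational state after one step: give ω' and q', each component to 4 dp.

precession coupling ω×(Iω) = (0.0210, -0.0018, -0.0126)
angular accel α = (-0.5786, -0.5410, 0.3507)
new body rate ω' = (-0.3463, 0.6567, -0.5719)
q⊗(0,ω) = (-0.2828428, -0.4242642, 0.4242642, 0.7071070)
updated quaternion q' = (-0.0113, 0.6896, 0.7235, 0.0283)

ω' = (-0.3463, 0.6567, -0.5719)
q' = (-0.0113, 0.6896, 0.7235, 0.0283)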